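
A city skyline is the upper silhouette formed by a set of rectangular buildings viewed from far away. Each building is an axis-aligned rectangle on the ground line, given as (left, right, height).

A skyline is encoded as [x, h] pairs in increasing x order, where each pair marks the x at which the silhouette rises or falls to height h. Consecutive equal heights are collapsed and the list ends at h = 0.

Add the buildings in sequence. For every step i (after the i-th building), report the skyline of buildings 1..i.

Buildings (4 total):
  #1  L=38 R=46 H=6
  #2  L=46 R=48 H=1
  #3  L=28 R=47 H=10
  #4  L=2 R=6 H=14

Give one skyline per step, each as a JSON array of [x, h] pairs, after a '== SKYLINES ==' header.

== SKYLINES ==
[[38,6],[46,0]]
[[38,6],[46,1],[48,0]]
[[28,10],[47,1],[48,0]]
[[2,14],[6,0],[28,10],[47,1],[48,0]]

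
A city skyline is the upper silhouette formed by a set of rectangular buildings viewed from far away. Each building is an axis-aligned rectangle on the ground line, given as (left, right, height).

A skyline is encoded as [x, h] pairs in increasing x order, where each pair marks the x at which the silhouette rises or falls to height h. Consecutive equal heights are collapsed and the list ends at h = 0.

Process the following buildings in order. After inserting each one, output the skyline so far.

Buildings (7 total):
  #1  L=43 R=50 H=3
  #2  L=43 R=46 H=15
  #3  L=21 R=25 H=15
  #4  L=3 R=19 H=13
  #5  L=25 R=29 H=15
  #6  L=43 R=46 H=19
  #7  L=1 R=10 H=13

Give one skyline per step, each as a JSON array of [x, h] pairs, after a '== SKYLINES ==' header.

== SKYLINES ==
[[43,3],[50,0]]
[[43,15],[46,3],[50,0]]
[[21,15],[25,0],[43,15],[46,3],[50,0]]
[[3,13],[19,0],[21,15],[25,0],[43,15],[46,3],[50,0]]
[[3,13],[19,0],[21,15],[29,0],[43,15],[46,3],[50,0]]
[[3,13],[19,0],[21,15],[29,0],[43,19],[46,3],[50,0]]
[[1,13],[19,0],[21,15],[29,0],[43,19],[46,3],[50,0]]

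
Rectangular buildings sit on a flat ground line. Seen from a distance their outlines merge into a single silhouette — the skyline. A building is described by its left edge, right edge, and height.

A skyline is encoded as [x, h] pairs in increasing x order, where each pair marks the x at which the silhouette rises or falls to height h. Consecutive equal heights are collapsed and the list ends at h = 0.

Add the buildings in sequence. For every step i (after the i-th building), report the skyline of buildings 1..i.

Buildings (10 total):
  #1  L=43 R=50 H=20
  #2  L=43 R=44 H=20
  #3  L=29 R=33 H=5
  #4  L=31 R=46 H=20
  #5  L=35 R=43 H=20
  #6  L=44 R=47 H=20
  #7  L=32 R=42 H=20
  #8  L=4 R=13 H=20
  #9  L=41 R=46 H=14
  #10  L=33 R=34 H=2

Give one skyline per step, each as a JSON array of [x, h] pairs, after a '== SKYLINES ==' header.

== SKYLINES ==
[[43,20],[50,0]]
[[43,20],[50,0]]
[[29,5],[33,0],[43,20],[50,0]]
[[29,5],[31,20],[50,0]]
[[29,5],[31,20],[50,0]]
[[29,5],[31,20],[50,0]]
[[29,5],[31,20],[50,0]]
[[4,20],[13,0],[29,5],[31,20],[50,0]]
[[4,20],[13,0],[29,5],[31,20],[50,0]]
[[4,20],[13,0],[29,5],[31,20],[50,0]]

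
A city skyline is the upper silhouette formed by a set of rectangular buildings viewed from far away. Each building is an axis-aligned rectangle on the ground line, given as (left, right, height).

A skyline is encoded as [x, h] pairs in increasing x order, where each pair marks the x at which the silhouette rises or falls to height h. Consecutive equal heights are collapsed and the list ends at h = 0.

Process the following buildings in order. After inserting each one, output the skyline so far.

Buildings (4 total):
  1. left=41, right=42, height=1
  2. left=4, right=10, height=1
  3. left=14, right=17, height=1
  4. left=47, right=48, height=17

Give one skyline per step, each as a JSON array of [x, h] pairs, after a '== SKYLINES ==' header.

== SKYLINES ==
[[41,1],[42,0]]
[[4,1],[10,0],[41,1],[42,0]]
[[4,1],[10,0],[14,1],[17,0],[41,1],[42,0]]
[[4,1],[10,0],[14,1],[17,0],[41,1],[42,0],[47,17],[48,0]]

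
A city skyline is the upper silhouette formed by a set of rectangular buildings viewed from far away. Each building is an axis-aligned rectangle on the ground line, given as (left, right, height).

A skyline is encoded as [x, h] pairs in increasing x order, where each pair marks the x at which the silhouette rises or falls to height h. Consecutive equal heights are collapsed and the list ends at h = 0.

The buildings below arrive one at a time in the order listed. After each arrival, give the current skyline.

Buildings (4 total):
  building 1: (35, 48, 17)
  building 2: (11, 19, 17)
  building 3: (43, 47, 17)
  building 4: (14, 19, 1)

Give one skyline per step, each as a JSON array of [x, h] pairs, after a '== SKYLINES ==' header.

== SKYLINES ==
[[35,17],[48,0]]
[[11,17],[19,0],[35,17],[48,0]]
[[11,17],[19,0],[35,17],[48,0]]
[[11,17],[19,0],[35,17],[48,0]]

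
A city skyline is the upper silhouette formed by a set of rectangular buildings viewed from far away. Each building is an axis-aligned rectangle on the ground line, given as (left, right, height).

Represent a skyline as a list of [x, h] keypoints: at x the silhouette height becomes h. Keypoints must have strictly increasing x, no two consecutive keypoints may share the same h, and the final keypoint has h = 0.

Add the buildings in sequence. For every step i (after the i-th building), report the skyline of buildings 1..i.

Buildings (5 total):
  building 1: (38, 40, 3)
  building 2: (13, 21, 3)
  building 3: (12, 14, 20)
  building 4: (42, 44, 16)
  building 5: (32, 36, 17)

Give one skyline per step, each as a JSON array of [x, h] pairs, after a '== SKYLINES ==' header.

== SKYLINES ==
[[38,3],[40,0]]
[[13,3],[21,0],[38,3],[40,0]]
[[12,20],[14,3],[21,0],[38,3],[40,0]]
[[12,20],[14,3],[21,0],[38,3],[40,0],[42,16],[44,0]]
[[12,20],[14,3],[21,0],[32,17],[36,0],[38,3],[40,0],[42,16],[44,0]]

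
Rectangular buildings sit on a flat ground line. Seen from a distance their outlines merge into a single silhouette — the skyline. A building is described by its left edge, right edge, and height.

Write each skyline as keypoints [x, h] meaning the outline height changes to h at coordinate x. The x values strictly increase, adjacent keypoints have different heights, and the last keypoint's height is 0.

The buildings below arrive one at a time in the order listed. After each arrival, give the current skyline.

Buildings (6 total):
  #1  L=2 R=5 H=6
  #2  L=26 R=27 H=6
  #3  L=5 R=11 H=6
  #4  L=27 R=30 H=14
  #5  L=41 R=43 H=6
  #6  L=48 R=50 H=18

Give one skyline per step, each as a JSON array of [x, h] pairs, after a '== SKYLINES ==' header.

== SKYLINES ==
[[2,6],[5,0]]
[[2,6],[5,0],[26,6],[27,0]]
[[2,6],[11,0],[26,6],[27,0]]
[[2,6],[11,0],[26,6],[27,14],[30,0]]
[[2,6],[11,0],[26,6],[27,14],[30,0],[41,6],[43,0]]
[[2,6],[11,0],[26,6],[27,14],[30,0],[41,6],[43,0],[48,18],[50,0]]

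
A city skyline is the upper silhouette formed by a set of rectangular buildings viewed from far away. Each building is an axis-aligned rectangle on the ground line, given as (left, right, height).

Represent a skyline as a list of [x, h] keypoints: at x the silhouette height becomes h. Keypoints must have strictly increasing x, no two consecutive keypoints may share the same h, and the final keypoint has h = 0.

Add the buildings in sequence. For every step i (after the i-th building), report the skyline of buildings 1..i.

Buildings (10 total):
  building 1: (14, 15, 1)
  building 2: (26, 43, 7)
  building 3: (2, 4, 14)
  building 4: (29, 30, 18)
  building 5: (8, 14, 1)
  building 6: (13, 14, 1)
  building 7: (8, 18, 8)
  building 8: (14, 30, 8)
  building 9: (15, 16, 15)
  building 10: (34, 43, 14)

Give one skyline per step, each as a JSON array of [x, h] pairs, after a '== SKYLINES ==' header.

== SKYLINES ==
[[14,1],[15,0]]
[[14,1],[15,0],[26,7],[43,0]]
[[2,14],[4,0],[14,1],[15,0],[26,7],[43,0]]
[[2,14],[4,0],[14,1],[15,0],[26,7],[29,18],[30,7],[43,0]]
[[2,14],[4,0],[8,1],[15,0],[26,7],[29,18],[30,7],[43,0]]
[[2,14],[4,0],[8,1],[15,0],[26,7],[29,18],[30,7],[43,0]]
[[2,14],[4,0],[8,8],[18,0],[26,7],[29,18],[30,7],[43,0]]
[[2,14],[4,0],[8,8],[29,18],[30,7],[43,0]]
[[2,14],[4,0],[8,8],[15,15],[16,8],[29,18],[30,7],[43,0]]
[[2,14],[4,0],[8,8],[15,15],[16,8],[29,18],[30,7],[34,14],[43,0]]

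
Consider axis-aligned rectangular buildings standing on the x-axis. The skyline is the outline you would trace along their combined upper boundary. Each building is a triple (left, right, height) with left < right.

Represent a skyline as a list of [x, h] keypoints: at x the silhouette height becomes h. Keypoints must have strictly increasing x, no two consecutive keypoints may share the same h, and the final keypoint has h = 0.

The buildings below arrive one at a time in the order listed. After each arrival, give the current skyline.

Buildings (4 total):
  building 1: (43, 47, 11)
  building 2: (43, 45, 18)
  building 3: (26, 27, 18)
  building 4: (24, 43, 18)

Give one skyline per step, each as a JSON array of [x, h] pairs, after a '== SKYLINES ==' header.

== SKYLINES ==
[[43,11],[47,0]]
[[43,18],[45,11],[47,0]]
[[26,18],[27,0],[43,18],[45,11],[47,0]]
[[24,18],[45,11],[47,0]]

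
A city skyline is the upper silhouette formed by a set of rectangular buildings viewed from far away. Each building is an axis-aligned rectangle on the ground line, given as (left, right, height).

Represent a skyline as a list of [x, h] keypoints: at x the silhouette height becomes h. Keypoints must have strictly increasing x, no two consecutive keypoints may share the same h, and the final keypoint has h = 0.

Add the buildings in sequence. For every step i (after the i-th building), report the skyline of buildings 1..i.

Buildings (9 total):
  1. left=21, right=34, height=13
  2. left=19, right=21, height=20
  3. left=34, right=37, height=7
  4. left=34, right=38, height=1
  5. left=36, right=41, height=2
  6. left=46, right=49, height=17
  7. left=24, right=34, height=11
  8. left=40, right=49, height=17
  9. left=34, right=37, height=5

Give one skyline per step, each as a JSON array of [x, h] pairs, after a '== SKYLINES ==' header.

== SKYLINES ==
[[21,13],[34,0]]
[[19,20],[21,13],[34,0]]
[[19,20],[21,13],[34,7],[37,0]]
[[19,20],[21,13],[34,7],[37,1],[38,0]]
[[19,20],[21,13],[34,7],[37,2],[41,0]]
[[19,20],[21,13],[34,7],[37,2],[41,0],[46,17],[49,0]]
[[19,20],[21,13],[34,7],[37,2],[41,0],[46,17],[49,0]]
[[19,20],[21,13],[34,7],[37,2],[40,17],[49,0]]
[[19,20],[21,13],[34,7],[37,2],[40,17],[49,0]]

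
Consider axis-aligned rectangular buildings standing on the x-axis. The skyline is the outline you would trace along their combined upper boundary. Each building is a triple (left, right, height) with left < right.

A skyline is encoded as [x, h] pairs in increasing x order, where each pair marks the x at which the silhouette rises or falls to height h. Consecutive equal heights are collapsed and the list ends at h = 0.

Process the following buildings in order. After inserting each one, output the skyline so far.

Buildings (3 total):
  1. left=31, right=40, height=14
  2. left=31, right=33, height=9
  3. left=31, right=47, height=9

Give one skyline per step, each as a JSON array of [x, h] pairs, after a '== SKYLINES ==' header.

== SKYLINES ==
[[31,14],[40,0]]
[[31,14],[40,0]]
[[31,14],[40,9],[47,0]]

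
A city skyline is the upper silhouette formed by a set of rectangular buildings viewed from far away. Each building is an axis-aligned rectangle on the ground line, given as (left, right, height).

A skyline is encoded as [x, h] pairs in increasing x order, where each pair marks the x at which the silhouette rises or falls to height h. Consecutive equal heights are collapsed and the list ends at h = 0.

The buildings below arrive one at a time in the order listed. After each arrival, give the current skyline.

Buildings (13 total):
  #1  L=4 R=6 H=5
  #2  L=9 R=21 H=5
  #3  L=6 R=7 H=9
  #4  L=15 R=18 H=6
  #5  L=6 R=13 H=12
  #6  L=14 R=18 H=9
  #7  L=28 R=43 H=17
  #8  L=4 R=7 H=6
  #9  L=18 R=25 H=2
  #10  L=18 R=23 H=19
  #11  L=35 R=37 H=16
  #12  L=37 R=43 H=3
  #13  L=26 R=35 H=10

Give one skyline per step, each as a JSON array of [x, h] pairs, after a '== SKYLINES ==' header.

== SKYLINES ==
[[4,5],[6,0]]
[[4,5],[6,0],[9,5],[21,0]]
[[4,5],[6,9],[7,0],[9,5],[21,0]]
[[4,5],[6,9],[7,0],[9,5],[15,6],[18,5],[21,0]]
[[4,5],[6,12],[13,5],[15,6],[18,5],[21,0]]
[[4,5],[6,12],[13,5],[14,9],[18,5],[21,0]]
[[4,5],[6,12],[13,5],[14,9],[18,5],[21,0],[28,17],[43,0]]
[[4,6],[6,12],[13,5],[14,9],[18,5],[21,0],[28,17],[43,0]]
[[4,6],[6,12],[13,5],[14,9],[18,5],[21,2],[25,0],[28,17],[43,0]]
[[4,6],[6,12],[13,5],[14,9],[18,19],[23,2],[25,0],[28,17],[43,0]]
[[4,6],[6,12],[13,5],[14,9],[18,19],[23,2],[25,0],[28,17],[43,0]]
[[4,6],[6,12],[13,5],[14,9],[18,19],[23,2],[25,0],[28,17],[43,0]]
[[4,6],[6,12],[13,5],[14,9],[18,19],[23,2],[25,0],[26,10],[28,17],[43,0]]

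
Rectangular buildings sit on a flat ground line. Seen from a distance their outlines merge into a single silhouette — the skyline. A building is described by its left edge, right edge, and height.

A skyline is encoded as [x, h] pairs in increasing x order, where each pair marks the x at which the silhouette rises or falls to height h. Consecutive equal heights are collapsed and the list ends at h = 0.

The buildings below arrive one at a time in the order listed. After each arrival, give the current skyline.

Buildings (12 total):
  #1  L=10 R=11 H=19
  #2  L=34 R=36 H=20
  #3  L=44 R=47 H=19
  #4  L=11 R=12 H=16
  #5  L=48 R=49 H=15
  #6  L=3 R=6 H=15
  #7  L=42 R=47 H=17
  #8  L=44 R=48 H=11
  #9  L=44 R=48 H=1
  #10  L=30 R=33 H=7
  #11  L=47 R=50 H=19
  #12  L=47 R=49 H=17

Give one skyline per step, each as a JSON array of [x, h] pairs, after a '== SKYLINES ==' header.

== SKYLINES ==
[[10,19],[11,0]]
[[10,19],[11,0],[34,20],[36,0]]
[[10,19],[11,0],[34,20],[36,0],[44,19],[47,0]]
[[10,19],[11,16],[12,0],[34,20],[36,0],[44,19],[47,0]]
[[10,19],[11,16],[12,0],[34,20],[36,0],[44,19],[47,0],[48,15],[49,0]]
[[3,15],[6,0],[10,19],[11,16],[12,0],[34,20],[36,0],[44,19],[47,0],[48,15],[49,0]]
[[3,15],[6,0],[10,19],[11,16],[12,0],[34,20],[36,0],[42,17],[44,19],[47,0],[48,15],[49,0]]
[[3,15],[6,0],[10,19],[11,16],[12,0],[34,20],[36,0],[42,17],[44,19],[47,11],[48,15],[49,0]]
[[3,15],[6,0],[10,19],[11,16],[12,0],[34,20],[36,0],[42,17],[44,19],[47,11],[48,15],[49,0]]
[[3,15],[6,0],[10,19],[11,16],[12,0],[30,7],[33,0],[34,20],[36,0],[42,17],[44,19],[47,11],[48,15],[49,0]]
[[3,15],[6,0],[10,19],[11,16],[12,0],[30,7],[33,0],[34,20],[36,0],[42,17],[44,19],[50,0]]
[[3,15],[6,0],[10,19],[11,16],[12,0],[30,7],[33,0],[34,20],[36,0],[42,17],[44,19],[50,0]]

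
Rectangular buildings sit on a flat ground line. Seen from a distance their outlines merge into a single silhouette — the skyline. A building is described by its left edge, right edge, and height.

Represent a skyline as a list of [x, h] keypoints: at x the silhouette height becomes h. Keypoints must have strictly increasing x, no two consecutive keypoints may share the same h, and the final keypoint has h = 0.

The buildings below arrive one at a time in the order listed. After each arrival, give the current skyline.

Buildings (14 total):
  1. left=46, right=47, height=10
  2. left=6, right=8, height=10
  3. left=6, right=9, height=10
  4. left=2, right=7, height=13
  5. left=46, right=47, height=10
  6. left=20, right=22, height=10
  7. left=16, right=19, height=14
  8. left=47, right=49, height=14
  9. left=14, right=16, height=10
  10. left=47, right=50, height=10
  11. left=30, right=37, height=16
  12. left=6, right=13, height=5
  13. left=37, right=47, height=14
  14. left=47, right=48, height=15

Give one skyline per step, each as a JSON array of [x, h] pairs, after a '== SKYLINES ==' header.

== SKYLINES ==
[[46,10],[47,0]]
[[6,10],[8,0],[46,10],[47,0]]
[[6,10],[9,0],[46,10],[47,0]]
[[2,13],[7,10],[9,0],[46,10],[47,0]]
[[2,13],[7,10],[9,0],[46,10],[47,0]]
[[2,13],[7,10],[9,0],[20,10],[22,0],[46,10],[47,0]]
[[2,13],[7,10],[9,0],[16,14],[19,0],[20,10],[22,0],[46,10],[47,0]]
[[2,13],[7,10],[9,0],[16,14],[19,0],[20,10],[22,0],[46,10],[47,14],[49,0]]
[[2,13],[7,10],[9,0],[14,10],[16,14],[19,0],[20,10],[22,0],[46,10],[47,14],[49,0]]
[[2,13],[7,10],[9,0],[14,10],[16,14],[19,0],[20,10],[22,0],[46,10],[47,14],[49,10],[50,0]]
[[2,13],[7,10],[9,0],[14,10],[16,14],[19,0],[20,10],[22,0],[30,16],[37,0],[46,10],[47,14],[49,10],[50,0]]
[[2,13],[7,10],[9,5],[13,0],[14,10],[16,14],[19,0],[20,10],[22,0],[30,16],[37,0],[46,10],[47,14],[49,10],[50,0]]
[[2,13],[7,10],[9,5],[13,0],[14,10],[16,14],[19,0],[20,10],[22,0],[30,16],[37,14],[49,10],[50,0]]
[[2,13],[7,10],[9,5],[13,0],[14,10],[16,14],[19,0],[20,10],[22,0],[30,16],[37,14],[47,15],[48,14],[49,10],[50,0]]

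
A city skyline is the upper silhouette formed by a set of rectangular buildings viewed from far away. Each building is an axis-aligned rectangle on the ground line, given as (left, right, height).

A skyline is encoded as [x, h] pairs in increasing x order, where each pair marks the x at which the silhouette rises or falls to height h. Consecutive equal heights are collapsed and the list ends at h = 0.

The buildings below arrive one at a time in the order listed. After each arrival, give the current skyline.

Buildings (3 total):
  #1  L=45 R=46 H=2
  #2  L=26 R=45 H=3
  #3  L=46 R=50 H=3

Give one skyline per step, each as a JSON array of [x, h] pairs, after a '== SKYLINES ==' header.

== SKYLINES ==
[[45,2],[46,0]]
[[26,3],[45,2],[46,0]]
[[26,3],[45,2],[46,3],[50,0]]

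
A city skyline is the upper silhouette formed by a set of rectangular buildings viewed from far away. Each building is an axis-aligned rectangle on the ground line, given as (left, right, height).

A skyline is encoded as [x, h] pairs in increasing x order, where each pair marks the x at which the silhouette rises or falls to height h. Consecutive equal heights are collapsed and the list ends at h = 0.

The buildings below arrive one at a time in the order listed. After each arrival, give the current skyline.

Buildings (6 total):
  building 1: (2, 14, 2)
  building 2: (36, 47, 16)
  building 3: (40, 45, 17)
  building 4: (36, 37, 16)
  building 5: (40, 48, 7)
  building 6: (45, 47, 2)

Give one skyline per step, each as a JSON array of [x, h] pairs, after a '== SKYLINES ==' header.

== SKYLINES ==
[[2,2],[14,0]]
[[2,2],[14,0],[36,16],[47,0]]
[[2,2],[14,0],[36,16],[40,17],[45,16],[47,0]]
[[2,2],[14,0],[36,16],[40,17],[45,16],[47,0]]
[[2,2],[14,0],[36,16],[40,17],[45,16],[47,7],[48,0]]
[[2,2],[14,0],[36,16],[40,17],[45,16],[47,7],[48,0]]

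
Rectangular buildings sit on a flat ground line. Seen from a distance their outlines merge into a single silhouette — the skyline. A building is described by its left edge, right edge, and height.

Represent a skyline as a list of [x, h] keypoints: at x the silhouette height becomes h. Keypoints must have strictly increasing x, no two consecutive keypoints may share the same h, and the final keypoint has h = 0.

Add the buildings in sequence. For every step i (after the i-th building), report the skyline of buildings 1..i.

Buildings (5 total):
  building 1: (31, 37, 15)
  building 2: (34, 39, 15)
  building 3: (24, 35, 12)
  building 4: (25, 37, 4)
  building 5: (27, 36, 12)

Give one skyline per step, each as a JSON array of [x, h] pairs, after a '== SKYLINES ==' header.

== SKYLINES ==
[[31,15],[37,0]]
[[31,15],[39,0]]
[[24,12],[31,15],[39,0]]
[[24,12],[31,15],[39,0]]
[[24,12],[31,15],[39,0]]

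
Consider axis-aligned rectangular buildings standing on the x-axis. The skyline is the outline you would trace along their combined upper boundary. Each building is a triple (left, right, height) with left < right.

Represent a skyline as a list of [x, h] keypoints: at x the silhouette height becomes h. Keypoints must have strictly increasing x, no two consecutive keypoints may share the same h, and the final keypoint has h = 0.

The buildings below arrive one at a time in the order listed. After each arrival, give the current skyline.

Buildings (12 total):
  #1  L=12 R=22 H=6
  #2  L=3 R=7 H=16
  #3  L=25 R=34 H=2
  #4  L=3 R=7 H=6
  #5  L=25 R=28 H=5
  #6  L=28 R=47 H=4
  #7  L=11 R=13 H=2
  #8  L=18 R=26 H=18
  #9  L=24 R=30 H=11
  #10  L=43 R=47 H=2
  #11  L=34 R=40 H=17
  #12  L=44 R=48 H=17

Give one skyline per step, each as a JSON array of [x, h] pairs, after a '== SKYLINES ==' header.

== SKYLINES ==
[[12,6],[22,0]]
[[3,16],[7,0],[12,6],[22,0]]
[[3,16],[7,0],[12,6],[22,0],[25,2],[34,0]]
[[3,16],[7,0],[12,6],[22,0],[25,2],[34,0]]
[[3,16],[7,0],[12,6],[22,0],[25,5],[28,2],[34,0]]
[[3,16],[7,0],[12,6],[22,0],[25,5],[28,4],[47,0]]
[[3,16],[7,0],[11,2],[12,6],[22,0],[25,5],[28,4],[47,0]]
[[3,16],[7,0],[11,2],[12,6],[18,18],[26,5],[28,4],[47,0]]
[[3,16],[7,0],[11,2],[12,6],[18,18],[26,11],[30,4],[47,0]]
[[3,16],[7,0],[11,2],[12,6],[18,18],[26,11],[30,4],[47,0]]
[[3,16],[7,0],[11,2],[12,6],[18,18],[26,11],[30,4],[34,17],[40,4],[47,0]]
[[3,16],[7,0],[11,2],[12,6],[18,18],[26,11],[30,4],[34,17],[40,4],[44,17],[48,0]]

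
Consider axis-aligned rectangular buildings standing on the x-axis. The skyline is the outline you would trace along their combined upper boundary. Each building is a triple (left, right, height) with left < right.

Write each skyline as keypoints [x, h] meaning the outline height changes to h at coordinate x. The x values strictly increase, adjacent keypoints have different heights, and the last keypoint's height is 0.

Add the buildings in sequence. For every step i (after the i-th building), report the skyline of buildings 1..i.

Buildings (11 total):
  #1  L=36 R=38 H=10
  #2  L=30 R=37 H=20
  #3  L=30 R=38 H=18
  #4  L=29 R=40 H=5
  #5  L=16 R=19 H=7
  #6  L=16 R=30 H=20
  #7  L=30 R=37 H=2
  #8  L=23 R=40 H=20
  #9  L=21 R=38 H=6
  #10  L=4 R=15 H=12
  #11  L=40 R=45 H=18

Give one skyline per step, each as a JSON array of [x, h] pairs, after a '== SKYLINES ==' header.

== SKYLINES ==
[[36,10],[38,0]]
[[30,20],[37,10],[38,0]]
[[30,20],[37,18],[38,0]]
[[29,5],[30,20],[37,18],[38,5],[40,0]]
[[16,7],[19,0],[29,5],[30,20],[37,18],[38,5],[40,0]]
[[16,20],[37,18],[38,5],[40,0]]
[[16,20],[37,18],[38,5],[40,0]]
[[16,20],[40,0]]
[[16,20],[40,0]]
[[4,12],[15,0],[16,20],[40,0]]
[[4,12],[15,0],[16,20],[40,18],[45,0]]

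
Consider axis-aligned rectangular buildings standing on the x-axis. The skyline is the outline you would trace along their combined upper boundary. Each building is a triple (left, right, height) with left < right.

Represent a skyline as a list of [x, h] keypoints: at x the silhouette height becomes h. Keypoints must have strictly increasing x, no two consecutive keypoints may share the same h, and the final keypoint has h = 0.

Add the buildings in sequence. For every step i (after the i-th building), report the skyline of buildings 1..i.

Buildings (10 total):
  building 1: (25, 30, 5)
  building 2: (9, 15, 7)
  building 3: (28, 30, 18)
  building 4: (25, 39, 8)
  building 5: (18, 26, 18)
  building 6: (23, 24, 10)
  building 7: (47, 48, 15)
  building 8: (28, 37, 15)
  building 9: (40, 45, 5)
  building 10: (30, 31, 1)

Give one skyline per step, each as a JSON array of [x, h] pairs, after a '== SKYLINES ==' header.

== SKYLINES ==
[[25,5],[30,0]]
[[9,7],[15,0],[25,5],[30,0]]
[[9,7],[15,0],[25,5],[28,18],[30,0]]
[[9,7],[15,0],[25,8],[28,18],[30,8],[39,0]]
[[9,7],[15,0],[18,18],[26,8],[28,18],[30,8],[39,0]]
[[9,7],[15,0],[18,18],[26,8],[28,18],[30,8],[39,0]]
[[9,7],[15,0],[18,18],[26,8],[28,18],[30,8],[39,0],[47,15],[48,0]]
[[9,7],[15,0],[18,18],[26,8],[28,18],[30,15],[37,8],[39,0],[47,15],[48,0]]
[[9,7],[15,0],[18,18],[26,8],[28,18],[30,15],[37,8],[39,0],[40,5],[45,0],[47,15],[48,0]]
[[9,7],[15,0],[18,18],[26,8],[28,18],[30,15],[37,8],[39,0],[40,5],[45,0],[47,15],[48,0]]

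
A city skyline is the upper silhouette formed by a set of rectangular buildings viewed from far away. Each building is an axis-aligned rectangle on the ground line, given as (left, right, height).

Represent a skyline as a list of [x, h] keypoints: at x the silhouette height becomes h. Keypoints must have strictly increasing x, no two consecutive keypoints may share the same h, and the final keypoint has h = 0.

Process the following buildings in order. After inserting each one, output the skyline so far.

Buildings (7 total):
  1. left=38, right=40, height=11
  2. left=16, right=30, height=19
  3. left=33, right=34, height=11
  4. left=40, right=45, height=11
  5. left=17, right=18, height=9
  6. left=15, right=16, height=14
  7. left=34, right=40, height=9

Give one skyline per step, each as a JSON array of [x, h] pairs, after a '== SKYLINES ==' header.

== SKYLINES ==
[[38,11],[40,0]]
[[16,19],[30,0],[38,11],[40,0]]
[[16,19],[30,0],[33,11],[34,0],[38,11],[40,0]]
[[16,19],[30,0],[33,11],[34,0],[38,11],[45,0]]
[[16,19],[30,0],[33,11],[34,0],[38,11],[45,0]]
[[15,14],[16,19],[30,0],[33,11],[34,0],[38,11],[45,0]]
[[15,14],[16,19],[30,0],[33,11],[34,9],[38,11],[45,0]]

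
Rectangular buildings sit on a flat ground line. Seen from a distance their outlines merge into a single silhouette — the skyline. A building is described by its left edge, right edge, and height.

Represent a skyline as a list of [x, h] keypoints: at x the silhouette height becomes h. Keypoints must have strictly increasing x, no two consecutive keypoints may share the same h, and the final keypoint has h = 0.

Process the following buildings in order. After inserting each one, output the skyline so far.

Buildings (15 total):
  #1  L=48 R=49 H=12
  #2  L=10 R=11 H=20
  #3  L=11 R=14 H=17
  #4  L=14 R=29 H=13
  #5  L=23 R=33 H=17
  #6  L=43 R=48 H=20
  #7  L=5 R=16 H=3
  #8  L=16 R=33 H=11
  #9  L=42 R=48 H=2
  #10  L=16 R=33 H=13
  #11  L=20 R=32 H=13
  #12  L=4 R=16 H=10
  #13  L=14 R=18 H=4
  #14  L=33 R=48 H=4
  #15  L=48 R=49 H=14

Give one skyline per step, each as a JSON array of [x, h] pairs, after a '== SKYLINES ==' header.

== SKYLINES ==
[[48,12],[49,0]]
[[10,20],[11,0],[48,12],[49,0]]
[[10,20],[11,17],[14,0],[48,12],[49,0]]
[[10,20],[11,17],[14,13],[29,0],[48,12],[49,0]]
[[10,20],[11,17],[14,13],[23,17],[33,0],[48,12],[49,0]]
[[10,20],[11,17],[14,13],[23,17],[33,0],[43,20],[48,12],[49,0]]
[[5,3],[10,20],[11,17],[14,13],[23,17],[33,0],[43,20],[48,12],[49,0]]
[[5,3],[10,20],[11,17],[14,13],[23,17],[33,0],[43,20],[48,12],[49,0]]
[[5,3],[10,20],[11,17],[14,13],[23,17],[33,0],[42,2],[43,20],[48,12],[49,0]]
[[5,3],[10,20],[11,17],[14,13],[23,17],[33,0],[42,2],[43,20],[48,12],[49,0]]
[[5,3],[10,20],[11,17],[14,13],[23,17],[33,0],[42,2],[43,20],[48,12],[49,0]]
[[4,10],[10,20],[11,17],[14,13],[23,17],[33,0],[42,2],[43,20],[48,12],[49,0]]
[[4,10],[10,20],[11,17],[14,13],[23,17],[33,0],[42,2],[43,20],[48,12],[49,0]]
[[4,10],[10,20],[11,17],[14,13],[23,17],[33,4],[43,20],[48,12],[49,0]]
[[4,10],[10,20],[11,17],[14,13],[23,17],[33,4],[43,20],[48,14],[49,0]]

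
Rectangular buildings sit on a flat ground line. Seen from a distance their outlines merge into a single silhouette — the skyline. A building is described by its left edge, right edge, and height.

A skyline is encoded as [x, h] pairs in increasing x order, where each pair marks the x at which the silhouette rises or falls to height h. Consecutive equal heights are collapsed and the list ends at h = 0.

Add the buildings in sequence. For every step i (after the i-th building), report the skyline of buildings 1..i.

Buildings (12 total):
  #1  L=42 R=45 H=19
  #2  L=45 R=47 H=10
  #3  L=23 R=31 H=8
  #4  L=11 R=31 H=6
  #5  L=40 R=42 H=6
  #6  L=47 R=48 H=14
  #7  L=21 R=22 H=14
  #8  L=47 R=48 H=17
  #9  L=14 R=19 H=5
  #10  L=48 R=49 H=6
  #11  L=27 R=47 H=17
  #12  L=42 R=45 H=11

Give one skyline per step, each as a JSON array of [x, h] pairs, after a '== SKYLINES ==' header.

== SKYLINES ==
[[42,19],[45,0]]
[[42,19],[45,10],[47,0]]
[[23,8],[31,0],[42,19],[45,10],[47,0]]
[[11,6],[23,8],[31,0],[42,19],[45,10],[47,0]]
[[11,6],[23,8],[31,0],[40,6],[42,19],[45,10],[47,0]]
[[11,6],[23,8],[31,0],[40,6],[42,19],[45,10],[47,14],[48,0]]
[[11,6],[21,14],[22,6],[23,8],[31,0],[40,6],[42,19],[45,10],[47,14],[48,0]]
[[11,6],[21,14],[22,6],[23,8],[31,0],[40,6],[42,19],[45,10],[47,17],[48,0]]
[[11,6],[21,14],[22,6],[23,8],[31,0],[40,6],[42,19],[45,10],[47,17],[48,0]]
[[11,6],[21,14],[22,6],[23,8],[31,0],[40,6],[42,19],[45,10],[47,17],[48,6],[49,0]]
[[11,6],[21,14],[22,6],[23,8],[27,17],[42,19],[45,17],[48,6],[49,0]]
[[11,6],[21,14],[22,6],[23,8],[27,17],[42,19],[45,17],[48,6],[49,0]]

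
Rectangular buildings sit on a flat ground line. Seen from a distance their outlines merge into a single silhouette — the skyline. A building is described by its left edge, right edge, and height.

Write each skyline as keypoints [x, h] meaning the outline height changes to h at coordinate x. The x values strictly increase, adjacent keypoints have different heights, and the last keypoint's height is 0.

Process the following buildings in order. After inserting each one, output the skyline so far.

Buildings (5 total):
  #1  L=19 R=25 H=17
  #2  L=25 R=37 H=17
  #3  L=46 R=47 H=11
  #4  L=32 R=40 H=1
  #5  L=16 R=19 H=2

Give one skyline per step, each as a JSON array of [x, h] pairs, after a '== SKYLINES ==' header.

== SKYLINES ==
[[19,17],[25,0]]
[[19,17],[37,0]]
[[19,17],[37,0],[46,11],[47,0]]
[[19,17],[37,1],[40,0],[46,11],[47,0]]
[[16,2],[19,17],[37,1],[40,0],[46,11],[47,0]]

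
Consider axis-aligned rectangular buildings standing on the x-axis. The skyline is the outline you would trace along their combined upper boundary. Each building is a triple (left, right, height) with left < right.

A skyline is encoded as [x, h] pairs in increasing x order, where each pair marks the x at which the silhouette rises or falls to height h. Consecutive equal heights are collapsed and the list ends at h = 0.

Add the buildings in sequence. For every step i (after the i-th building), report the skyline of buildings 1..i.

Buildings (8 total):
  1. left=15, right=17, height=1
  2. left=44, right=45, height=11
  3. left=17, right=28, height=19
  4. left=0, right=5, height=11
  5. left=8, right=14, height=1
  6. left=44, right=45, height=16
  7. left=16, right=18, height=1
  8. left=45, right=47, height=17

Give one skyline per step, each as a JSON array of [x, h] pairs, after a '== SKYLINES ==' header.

== SKYLINES ==
[[15,1],[17,0]]
[[15,1],[17,0],[44,11],[45,0]]
[[15,1],[17,19],[28,0],[44,11],[45,0]]
[[0,11],[5,0],[15,1],[17,19],[28,0],[44,11],[45,0]]
[[0,11],[5,0],[8,1],[14,0],[15,1],[17,19],[28,0],[44,11],[45,0]]
[[0,11],[5,0],[8,1],[14,0],[15,1],[17,19],[28,0],[44,16],[45,0]]
[[0,11],[5,0],[8,1],[14,0],[15,1],[17,19],[28,0],[44,16],[45,0]]
[[0,11],[5,0],[8,1],[14,0],[15,1],[17,19],[28,0],[44,16],[45,17],[47,0]]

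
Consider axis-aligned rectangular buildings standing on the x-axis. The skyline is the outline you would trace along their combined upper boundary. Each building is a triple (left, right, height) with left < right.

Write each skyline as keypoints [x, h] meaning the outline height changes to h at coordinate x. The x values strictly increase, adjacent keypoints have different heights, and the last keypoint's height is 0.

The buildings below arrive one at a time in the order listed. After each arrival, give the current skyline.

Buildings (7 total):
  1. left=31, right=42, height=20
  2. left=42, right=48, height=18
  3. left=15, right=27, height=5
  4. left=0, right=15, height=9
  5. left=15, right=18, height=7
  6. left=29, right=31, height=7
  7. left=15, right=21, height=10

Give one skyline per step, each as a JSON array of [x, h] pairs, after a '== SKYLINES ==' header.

== SKYLINES ==
[[31,20],[42,0]]
[[31,20],[42,18],[48,0]]
[[15,5],[27,0],[31,20],[42,18],[48,0]]
[[0,9],[15,5],[27,0],[31,20],[42,18],[48,0]]
[[0,9],[15,7],[18,5],[27,0],[31,20],[42,18],[48,0]]
[[0,9],[15,7],[18,5],[27,0],[29,7],[31,20],[42,18],[48,0]]
[[0,9],[15,10],[21,5],[27,0],[29,7],[31,20],[42,18],[48,0]]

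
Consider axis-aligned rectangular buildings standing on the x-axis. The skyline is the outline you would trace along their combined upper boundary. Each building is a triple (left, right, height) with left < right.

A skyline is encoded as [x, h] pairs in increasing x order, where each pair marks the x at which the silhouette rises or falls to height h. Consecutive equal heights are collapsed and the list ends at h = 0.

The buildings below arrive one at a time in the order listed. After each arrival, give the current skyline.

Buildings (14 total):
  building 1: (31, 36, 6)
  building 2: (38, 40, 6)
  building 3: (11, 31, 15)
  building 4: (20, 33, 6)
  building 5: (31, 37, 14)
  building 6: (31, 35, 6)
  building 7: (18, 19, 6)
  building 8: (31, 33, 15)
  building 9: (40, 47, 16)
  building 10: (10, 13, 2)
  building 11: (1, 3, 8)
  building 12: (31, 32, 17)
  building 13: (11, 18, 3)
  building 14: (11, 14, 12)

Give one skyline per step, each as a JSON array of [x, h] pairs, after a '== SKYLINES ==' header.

== SKYLINES ==
[[31,6],[36,0]]
[[31,6],[36,0],[38,6],[40,0]]
[[11,15],[31,6],[36,0],[38,6],[40,0]]
[[11,15],[31,6],[36,0],[38,6],[40,0]]
[[11,15],[31,14],[37,0],[38,6],[40,0]]
[[11,15],[31,14],[37,0],[38,6],[40,0]]
[[11,15],[31,14],[37,0],[38,6],[40,0]]
[[11,15],[33,14],[37,0],[38,6],[40,0]]
[[11,15],[33,14],[37,0],[38,6],[40,16],[47,0]]
[[10,2],[11,15],[33,14],[37,0],[38,6],[40,16],[47,0]]
[[1,8],[3,0],[10,2],[11,15],[33,14],[37,0],[38,6],[40,16],[47,0]]
[[1,8],[3,0],[10,2],[11,15],[31,17],[32,15],[33,14],[37,0],[38,6],[40,16],[47,0]]
[[1,8],[3,0],[10,2],[11,15],[31,17],[32,15],[33,14],[37,0],[38,6],[40,16],[47,0]]
[[1,8],[3,0],[10,2],[11,15],[31,17],[32,15],[33,14],[37,0],[38,6],[40,16],[47,0]]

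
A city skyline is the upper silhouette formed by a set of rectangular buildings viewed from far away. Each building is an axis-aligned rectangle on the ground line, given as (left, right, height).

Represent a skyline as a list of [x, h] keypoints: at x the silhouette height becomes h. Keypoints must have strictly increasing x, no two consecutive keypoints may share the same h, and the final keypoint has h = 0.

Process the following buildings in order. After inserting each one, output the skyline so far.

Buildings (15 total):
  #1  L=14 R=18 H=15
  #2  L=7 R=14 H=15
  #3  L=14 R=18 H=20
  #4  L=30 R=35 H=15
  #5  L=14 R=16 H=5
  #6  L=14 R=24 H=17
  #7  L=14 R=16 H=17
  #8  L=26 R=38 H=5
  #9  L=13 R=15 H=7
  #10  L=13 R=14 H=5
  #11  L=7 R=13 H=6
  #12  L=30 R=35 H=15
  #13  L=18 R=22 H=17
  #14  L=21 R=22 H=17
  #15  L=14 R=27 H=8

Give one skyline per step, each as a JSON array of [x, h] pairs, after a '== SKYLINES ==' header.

== SKYLINES ==
[[14,15],[18,0]]
[[7,15],[18,0]]
[[7,15],[14,20],[18,0]]
[[7,15],[14,20],[18,0],[30,15],[35,0]]
[[7,15],[14,20],[18,0],[30,15],[35,0]]
[[7,15],[14,20],[18,17],[24,0],[30,15],[35,0]]
[[7,15],[14,20],[18,17],[24,0],[30,15],[35,0]]
[[7,15],[14,20],[18,17],[24,0],[26,5],[30,15],[35,5],[38,0]]
[[7,15],[14,20],[18,17],[24,0],[26,5],[30,15],[35,5],[38,0]]
[[7,15],[14,20],[18,17],[24,0],[26,5],[30,15],[35,5],[38,0]]
[[7,15],[14,20],[18,17],[24,0],[26,5],[30,15],[35,5],[38,0]]
[[7,15],[14,20],[18,17],[24,0],[26,5],[30,15],[35,5],[38,0]]
[[7,15],[14,20],[18,17],[24,0],[26,5],[30,15],[35,5],[38,0]]
[[7,15],[14,20],[18,17],[24,0],[26,5],[30,15],[35,5],[38,0]]
[[7,15],[14,20],[18,17],[24,8],[27,5],[30,15],[35,5],[38,0]]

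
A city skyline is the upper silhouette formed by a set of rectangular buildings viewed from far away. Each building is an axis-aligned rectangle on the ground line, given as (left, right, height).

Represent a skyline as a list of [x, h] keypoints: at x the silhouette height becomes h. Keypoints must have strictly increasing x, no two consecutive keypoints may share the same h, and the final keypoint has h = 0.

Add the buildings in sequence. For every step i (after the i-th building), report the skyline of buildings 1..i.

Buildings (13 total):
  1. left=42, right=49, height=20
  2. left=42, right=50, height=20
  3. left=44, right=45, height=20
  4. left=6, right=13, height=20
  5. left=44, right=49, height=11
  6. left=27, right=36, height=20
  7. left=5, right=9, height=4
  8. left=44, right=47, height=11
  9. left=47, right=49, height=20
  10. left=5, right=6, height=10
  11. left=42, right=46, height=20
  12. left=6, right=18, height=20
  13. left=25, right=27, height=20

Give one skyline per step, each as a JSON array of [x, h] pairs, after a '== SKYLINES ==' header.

== SKYLINES ==
[[42,20],[49,0]]
[[42,20],[50,0]]
[[42,20],[50,0]]
[[6,20],[13,0],[42,20],[50,0]]
[[6,20],[13,0],[42,20],[50,0]]
[[6,20],[13,0],[27,20],[36,0],[42,20],[50,0]]
[[5,4],[6,20],[13,0],[27,20],[36,0],[42,20],[50,0]]
[[5,4],[6,20],[13,0],[27,20],[36,0],[42,20],[50,0]]
[[5,4],[6,20],[13,0],[27,20],[36,0],[42,20],[50,0]]
[[5,10],[6,20],[13,0],[27,20],[36,0],[42,20],[50,0]]
[[5,10],[6,20],[13,0],[27,20],[36,0],[42,20],[50,0]]
[[5,10],[6,20],[18,0],[27,20],[36,0],[42,20],[50,0]]
[[5,10],[6,20],[18,0],[25,20],[36,0],[42,20],[50,0]]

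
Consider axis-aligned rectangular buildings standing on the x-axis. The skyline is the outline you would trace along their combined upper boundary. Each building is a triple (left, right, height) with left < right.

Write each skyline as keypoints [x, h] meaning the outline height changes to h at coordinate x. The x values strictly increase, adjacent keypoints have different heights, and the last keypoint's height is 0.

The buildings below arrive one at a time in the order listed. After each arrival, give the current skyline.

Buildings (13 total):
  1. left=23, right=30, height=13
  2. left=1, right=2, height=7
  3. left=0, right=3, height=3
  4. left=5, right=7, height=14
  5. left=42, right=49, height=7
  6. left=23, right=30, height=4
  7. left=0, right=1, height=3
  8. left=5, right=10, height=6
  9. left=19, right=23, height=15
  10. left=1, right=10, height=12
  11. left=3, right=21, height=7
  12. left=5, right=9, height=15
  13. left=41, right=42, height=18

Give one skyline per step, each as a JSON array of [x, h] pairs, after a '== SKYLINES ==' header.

== SKYLINES ==
[[23,13],[30,0]]
[[1,7],[2,0],[23,13],[30,0]]
[[0,3],[1,7],[2,3],[3,0],[23,13],[30,0]]
[[0,3],[1,7],[2,3],[3,0],[5,14],[7,0],[23,13],[30,0]]
[[0,3],[1,7],[2,3],[3,0],[5,14],[7,0],[23,13],[30,0],[42,7],[49,0]]
[[0,3],[1,7],[2,3],[3,0],[5,14],[7,0],[23,13],[30,0],[42,7],[49,0]]
[[0,3],[1,7],[2,3],[3,0],[5,14],[7,0],[23,13],[30,0],[42,7],[49,0]]
[[0,3],[1,7],[2,3],[3,0],[5,14],[7,6],[10,0],[23,13],[30,0],[42,7],[49,0]]
[[0,3],[1,7],[2,3],[3,0],[5,14],[7,6],[10,0],[19,15],[23,13],[30,0],[42,7],[49,0]]
[[0,3],[1,12],[5,14],[7,12],[10,0],[19,15],[23,13],[30,0],[42,7],[49,0]]
[[0,3],[1,12],[5,14],[7,12],[10,7],[19,15],[23,13],[30,0],[42,7],[49,0]]
[[0,3],[1,12],[5,15],[9,12],[10,7],[19,15],[23,13],[30,0],[42,7],[49,0]]
[[0,3],[1,12],[5,15],[9,12],[10,7],[19,15],[23,13],[30,0],[41,18],[42,7],[49,0]]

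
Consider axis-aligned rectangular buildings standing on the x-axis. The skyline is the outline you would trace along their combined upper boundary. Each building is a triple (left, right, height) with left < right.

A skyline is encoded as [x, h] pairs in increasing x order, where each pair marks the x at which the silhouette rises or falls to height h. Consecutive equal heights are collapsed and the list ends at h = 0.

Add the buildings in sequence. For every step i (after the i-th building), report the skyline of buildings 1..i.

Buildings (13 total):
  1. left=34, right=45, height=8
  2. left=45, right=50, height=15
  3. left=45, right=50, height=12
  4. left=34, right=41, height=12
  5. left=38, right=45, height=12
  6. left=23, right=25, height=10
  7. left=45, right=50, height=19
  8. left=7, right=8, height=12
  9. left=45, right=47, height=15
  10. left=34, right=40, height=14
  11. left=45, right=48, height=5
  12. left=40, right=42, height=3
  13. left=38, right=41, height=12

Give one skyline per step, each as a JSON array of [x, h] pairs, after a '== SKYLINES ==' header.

== SKYLINES ==
[[34,8],[45,0]]
[[34,8],[45,15],[50,0]]
[[34,8],[45,15],[50,0]]
[[34,12],[41,8],[45,15],[50,0]]
[[34,12],[45,15],[50,0]]
[[23,10],[25,0],[34,12],[45,15],[50,0]]
[[23,10],[25,0],[34,12],[45,19],[50,0]]
[[7,12],[8,0],[23,10],[25,0],[34,12],[45,19],[50,0]]
[[7,12],[8,0],[23,10],[25,0],[34,12],[45,19],[50,0]]
[[7,12],[8,0],[23,10],[25,0],[34,14],[40,12],[45,19],[50,0]]
[[7,12],[8,0],[23,10],[25,0],[34,14],[40,12],[45,19],[50,0]]
[[7,12],[8,0],[23,10],[25,0],[34,14],[40,12],[45,19],[50,0]]
[[7,12],[8,0],[23,10],[25,0],[34,14],[40,12],[45,19],[50,0]]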